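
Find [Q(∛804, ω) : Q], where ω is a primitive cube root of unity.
[Q(∛804, ω) : Q] = 6

[Q(∛804):Q] = 3 (min poly x^3 - 804, irreducible since 804 is not a perfect cube). [Q(ω):Q] = 2 (min poly x^2 + x + 1). Since Q(∛804) ⊂ R and ω ∉ R, we have ω ∉ Q(∛804), so x^2 + x + 1 remains irreducible over Q(∛804) and [Q(∛804, ω) : Q(∛804)] = 2. By the tower law, [Q(∛804, ω) : Q] = 3 · 2 = 6. (In fact Q(∛804, ω) is the splitting field of x^3 - 804 over Q.)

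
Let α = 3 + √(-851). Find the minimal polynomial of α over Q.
m_α(x) = x^2 - 6x + 860

From α - 3 = √(-851), squaring gives (α - 3)^2 = -851, i.e. α^2 - 6α + 9 = -851, so α^2 - 6α + 860 = 0. The discriminant of x^2 - 6x + 860 is (-6)^2 - 4·(860) = 36 - 3440 = -3404, and 4·(-851) is not a perfect square in Q since -851 is squarefree and ≠ 1. Hence x^2 - 6x + 860 is irreducible over Q and is the minimal polynomial of α.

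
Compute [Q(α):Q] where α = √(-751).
[Q(α):Q] = 2

[Q(α):Q] equals the degree of the minimal polynomial of α. Here α^2 = -751 and x^2 + 751 is irreducible (d = -751 is squarefree, ≠ 1, hence not a square), so deg(m_α) = 2. Thus [Q(α):Q] = 2.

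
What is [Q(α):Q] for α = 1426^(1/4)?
[Q(α):Q] = 4

α is a root of x^4 - 1426. By Eisenstein's criterion at the prime p = 2 (which divides the constant term 1426 but p^2 = 4 does not, since 1426 is squarefree), x^4 - 1426 is irreducible over Q. Hence [Q(α):Q] = 4.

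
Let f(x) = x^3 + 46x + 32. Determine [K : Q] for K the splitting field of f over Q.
[K : Q] = 6

By the rational root test, any rational root of the monic integer polynomial f(x) = x^3 + 46x + 32 must be an integer dividing the constant term 32, i.e. one of ±{1, 2, 4, 8, 16, 32}. Evaluating: f(1) = 79, f(-1) = -15, f(2) = 132, f(-2) = -68, f(4) = 280, f(-4) = -216, f(8) = 912, f(-8) = -848, f(16) = 4864, f(-16) = -4800, f(32) = 34272, f(-32) = -34208; none is 0, so f has no rational root and is therefore irreducible over Q (a cubic with no linear factor over a field is irreducible). For an irreducible cubic, the Galois group is A_3 or S_3 according as the discriminant disc(f) = -4a^3 - 27b^2 = -4·(46)^3 - 27·(32)^2 = -416992 is or is not a square in Q. Here disc(f) = -416992 is not a perfect square in Q, so the Galois group of f over Q is not contained in A_3 and must be all of S_3. The splitting field has degree |S_3| = 6 over Q, so [K : Q] = 6.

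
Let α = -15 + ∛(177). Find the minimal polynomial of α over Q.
m_α(x) = x^3 + 45x^2 + 675x + 3198

Set β = α + 15 = ∛(177), so β^3 = 177. Then (α + 15)^3 - 177 = 0, i.e. α is a root of g(x) = (x + 15)^3 - 177 = x^3 + 45x^2 + 675x + 3198. Since g(x) = h(x + 15) where h(x) = x^3 - 177, and h is irreducible over Q (because 177 is not a perfect cube, so h has no rational root, and a monic cubic with no rational root is irreducible), g is also irreducible (irreducibility is preserved under the substitution x → x + 15). Hence m_α(x) = x^3 + 45x^2 + 675x + 3198.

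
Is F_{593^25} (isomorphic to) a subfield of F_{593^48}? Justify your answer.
No: F_{593^25} is not a subfield of F_{593^48}

F_{p^m} embeds in F_{p^n} iff m | n. Here 25 ∤ 48 (since 48 = 1·25 + 23 with remainder 23 ≠ 0), so F_{593^25} is not a subfield of F_{593^48}. Equivalently: if it were, the tower law would give 25 = [F_{593^25}:F_593] dividing [F_{593^48}:F_593] = 48, contradiction.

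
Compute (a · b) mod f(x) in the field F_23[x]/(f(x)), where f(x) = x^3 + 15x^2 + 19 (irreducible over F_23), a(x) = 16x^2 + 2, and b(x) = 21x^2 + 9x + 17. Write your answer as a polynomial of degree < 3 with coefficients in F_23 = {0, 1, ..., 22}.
a · b ≡ 16x^2 + 5x (mod f(x))

Multiply in F_23[x]: a(x)·b(x) = (16x^2 + 2)·(21x^2 + 9x + 17) = 14x^4 + 6x^3 + 15x^2 + 18x + 11. This has degree ≥ 3, so divide by f(x) over F_23: 14x^4 + 6x^3 + 15x^2 + 18x + 11 = (14x + 3)·(x^3 + 15x^2 + 19) + (16x^2 + 5x). Hence a·b ≡ 16x^2 + 5x (mod f). (F_23[x]/(f) is a field with 23^3 = 12167 elements since f is irreducible of degree 3.)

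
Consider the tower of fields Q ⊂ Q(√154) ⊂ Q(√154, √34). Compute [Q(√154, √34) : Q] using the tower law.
[Q(√154, √34) : Q] = 4

[Q(√154):Q] = 2 (min poly x^2 - 154, irreducible since 154 is squarefree > 1). For the top step, suppose √34 ∈ Q(√154), say √34 = c + d√154 with c, d ∈ Q. Squaring: 34 = c^2 + 154d^2 + 2cd√154. Since √154 ∉ Q this forces 2cd = 0. If d = 0 then √34 = c ∈ Q, contradicting 34 squarefree > 1. If c = 0 then 34 = 154d^2, so 154·34 = (154d)^2 is a perfect square in Q — but 154·34 = 5236 is not a perfect square (since 154 and 34 are distinct squarefree integers). Contradiction. Hence √34 ∉ Q(√154), so x^2 - 34 stays irreducible over Q(√154) and [Q(√154, √34) : Q(√154)] = 2. By the tower law, [Q(√154, √34) : Q] = 2 · 2 = 4.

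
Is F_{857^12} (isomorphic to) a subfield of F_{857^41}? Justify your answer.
No: F_{857^12} is not a subfield of F_{857^41}

F_{p^m} embeds in F_{p^n} iff m | n. Here 12 ∤ 41 (since 41 = 3·12 + 5 with remainder 5 ≠ 0), so F_{857^12} is not a subfield of F_{857^41}. Equivalently: if it were, the tower law would give 12 = [F_{857^12}:F_857] dividing [F_{857^41}:F_857] = 41, contradiction.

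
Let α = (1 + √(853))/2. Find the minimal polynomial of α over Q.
m_α(x) = x^2 - x - 213

From 2α - 1 = √(853), squaring gives (2α - 1)^2 = 853, i.e. 4α^2 - 4α + 1 = 853, so α^2 - α + (1 - 853)/4 = 0. Since 853 ≡ 1 (mod 4), (1 - 853)/4 = -213 ∈ Z. The polynomial x^2 - x - 213 has discriminant 1 - 4·(-213) = 853, which is not a perfect square in Q (d = 853 is squarefree and ≠ 1), so x^2 - x - 213 is irreducible over Q. It is the minimal polynomial of α.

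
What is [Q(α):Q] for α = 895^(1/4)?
[Q(α):Q] = 4

α is a root of x^4 - 895. By Eisenstein's criterion at the prime p = 5 (which divides the constant term 895 but p^2 = 25 does not, since 895 is squarefree), x^4 - 895 is irreducible over Q. Hence [Q(α):Q] = 4.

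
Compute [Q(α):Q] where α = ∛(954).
[Q(α):Q] = 3

The minimal polynomial of α is x^3 - 954, irreducible over Q since 954 is not a perfect cube (so x^3 - 954 has no rational root). Hence [Q(α):Q] = deg(m_α) = 3.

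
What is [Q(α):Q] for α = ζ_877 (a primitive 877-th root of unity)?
[Q(α):Q] = 876

The minimal polynomial of ζ_877 over Q is the 877-th cyclotomic polynomial Φ_877(x), which is irreducible over Q and has degree φ(877) = 876. Hence [Q(α):Q] = φ(877) = 876.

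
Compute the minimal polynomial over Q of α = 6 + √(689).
m_α(x) = x^2 - 12x - 653

From α - 6 = √(689), squaring gives (α - 6)^2 = 689, i.e. α^2 - 12α + 36 = 689, so α^2 - 12α - 653 = 0. The discriminant of x^2 - 12x - 653 is (-12)^2 - 4·(-653) = 144 + 2612 = 2756, and 4·(689) is not a perfect square in Q since 689 is squarefree and ≠ 1. Hence x^2 - 12x - 653 is irreducible over Q and is the minimal polynomial of α.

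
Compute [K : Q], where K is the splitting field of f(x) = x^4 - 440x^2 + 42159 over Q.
[K : Q] = 4

Solving the quadratic in x^2: x^2 = (440 ± √(440^2 - 4·42159))/2 = (440 ± √24964)/2 = (440 ± 158)/2, giving x^2 = 299 or x^2 = 141. So f(x) = (x^2 - 299)(x^2 - 141) and the roots of f are ±√299, ±√141. Hence the splitting field is K = Q(√299, √141). Since 299 and 141 are distinct squarefree integers > 1, their product 42159 is not a perfect square, so √141 ∉ Q(√299). By the tower law [K:Q] = [Q(√299,√141):Q(√299)] · [Q(√299):Q] = 2 · 2 = 4.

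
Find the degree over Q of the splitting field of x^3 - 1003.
[K : Q] = 6

The roots of x^3 - 1003 are ∛1003, ω∛1003, ω^2∛1003 where ω = e^(2πi/3) is a primitive cube root of unity, so K = Q(∛1003, ω). Now [Q(∛1003):Q] = 3 (since 1003 is not a perfect cube, x^3 - 1003 is irreducible) and [Q(ω):Q] = 2. Both 2 and 3 divide [K:Q], and [K:Q] ≤ 3·2 = 6, so [K:Q] = 6. (Equivalently: Q(∛1003) ⊂ R but ω ∉ R, so [K : Q(∛1003)] = 2.)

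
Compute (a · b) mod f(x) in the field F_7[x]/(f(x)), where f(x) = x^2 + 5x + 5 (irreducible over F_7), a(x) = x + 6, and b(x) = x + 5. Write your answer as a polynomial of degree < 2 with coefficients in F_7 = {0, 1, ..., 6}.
a · b ≡ 6x + 4 (mod f(x))

Multiply in F_7[x]: a(x)·b(x) = (x + 6)·(x + 5) = x^2 + 4x + 2. This has degree ≥ 2, so divide by f(x) over F_7: x^2 + 4x + 2 = (1)·(x^2 + 5x + 5) + (6x + 4). Hence a·b ≡ 6x + 4 (mod f). (F_7[x]/(f) is a field with 7^2 = 49 elements since f is irreducible of degree 2.)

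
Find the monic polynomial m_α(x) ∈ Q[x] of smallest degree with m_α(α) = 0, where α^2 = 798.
m_α(x) = x^2 - 798

α satisfies α^2 - 798 = 0, so x^2 - 798 annihilates α. Since d = 798 is squarefree and ≠ 1, it is not a perfect square in Q, so x^2 - 798 has no rational root and is therefore irreducible over Q (a degree-2 polynomial over a field is irreducible iff it has no root). Hence m_α(x) = x^2 - 798.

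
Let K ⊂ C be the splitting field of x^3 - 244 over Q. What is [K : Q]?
[K : Q] = 6

The roots of x^3 - 244 are ∛244, ω∛244, ω^2∛244 where ω = e^(2πi/3) is a primitive cube root of unity, so K = Q(∛244, ω). Now [Q(∛244):Q] = 3 (since 244 is not a perfect cube, x^3 - 244 is irreducible) and [Q(ω):Q] = 2. Both 2 and 3 divide [K:Q], and [K:Q] ≤ 3·2 = 6, so [K:Q] = 6. (Equivalently: Q(∛244) ⊂ R but ω ∉ R, so [K : Q(∛244)] = 2.)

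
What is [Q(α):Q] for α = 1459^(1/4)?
[Q(α):Q] = 4

α is a root of x^4 - 1459. By Eisenstein's criterion at the prime p = 1459 (which divides the constant term 1459 but p^2 = 2128681 does not, since 1459 is squarefree), x^4 - 1459 is irreducible over Q. Hence [Q(α):Q] = 4.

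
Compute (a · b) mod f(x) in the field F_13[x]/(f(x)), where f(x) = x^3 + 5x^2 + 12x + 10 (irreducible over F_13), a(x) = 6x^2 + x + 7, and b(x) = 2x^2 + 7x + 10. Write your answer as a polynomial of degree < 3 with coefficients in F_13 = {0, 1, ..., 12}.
a · b ≡ 4x^2 + x + 9 (mod f(x))

Multiply in F_13[x]: a(x)·b(x) = (6x^2 + x + 7)·(2x^2 + 7x + 10) = 12x^4 + 5x^3 + 3x^2 + 7x + 5. This has degree ≥ 3, so divide by f(x) over F_13: 12x^4 + 5x^3 + 3x^2 + 7x + 5 = (12x + 10)·(x^3 + 5x^2 + 12x + 10) + (4x^2 + x + 9). Hence a·b ≡ 4x^2 + x + 9 (mod f). (F_13[x]/(f) is a field with 13^3 = 2197 elements since f is irreducible of degree 3.)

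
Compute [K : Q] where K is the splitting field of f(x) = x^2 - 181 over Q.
[K : Q] = 2

f(x) = x^2 - 181 factors as (x - √181)(x + √181). The splitting field is K = Q(√181). Since 181 is squarefree and > 1, it is not a perfect square, so x^2 - 181 is irreducible over Q and [Q(√181) : Q] = 2. Hence [K : Q] = 2.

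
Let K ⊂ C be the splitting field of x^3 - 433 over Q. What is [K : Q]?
[K : Q] = 6

The roots of x^3 - 433 are ∛433, ω∛433, ω^2∛433 where ω = e^(2πi/3) is a primitive cube root of unity, so K = Q(∛433, ω). Now [Q(∛433):Q] = 3 (since 433 is not a perfect cube, x^3 - 433 is irreducible) and [Q(ω):Q] = 2. Both 2 and 3 divide [K:Q], and [K:Q] ≤ 3·2 = 6, so [K:Q] = 6. (Equivalently: Q(∛433) ⊂ R but ω ∉ R, so [K : Q(∛433)] = 2.)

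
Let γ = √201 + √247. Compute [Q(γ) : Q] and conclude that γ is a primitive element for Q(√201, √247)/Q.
[Q(γ) : Q] = 4 (equivalently, Q(γ) = Q(√201, √247))

Obviously Q(γ) ⊆ Q(√201, √247), and [Q(√201, √247):Q] = 4 (since 201, 247 are distinct squarefree integers > 1 with 49647 not a perfect square). To show equality we compute the minimal polynomial of γ. From γ = √201 + √247: γ^2 = 201 + 2√(49647) + 247 = 448 + 2√(49647), so γ^2 - 448 = 2√(49647); squaring, (γ^2 - 448)^2 = 4·49647, i.e. γ^4 - 896γ^2 + 200704 - 198588 = 0, i.e. γ^4 - 896γ^2 + 2116 = 0. So γ is a root of x^4 - 896x^2 + 2116. This polynomial is irreducible over Q: it has no rational root (each ±√201 ± √247 is irrational), and any factorization into two quadratics over Q would force √(49647) ∈ Q (pairing opposite roots) or √201, √247 ∈ Q (other pairings), all impossible. Hence [Q(γ):Q] = 4 = [Q(√201, √247):Q], so Q(γ) = Q(√201, √247).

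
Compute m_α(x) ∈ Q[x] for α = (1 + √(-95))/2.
m_α(x) = x^2 - x + 24

From 2α - 1 = √(-95), squaring gives (2α - 1)^2 = -95, i.e. 4α^2 - 4α + 1 = -95, so α^2 - α + (1 + 95)/4 = 0. Since -95 ≡ 1 (mod 4), (1 + 95)/4 = 24 ∈ Z. The polynomial x^2 - x + 24 has discriminant 1 - 4·(24) = -95, which is not a perfect square in Q (d = -95 is squarefree and ≠ 1), so x^2 - x + 24 is irreducible over Q. It is the minimal polynomial of α.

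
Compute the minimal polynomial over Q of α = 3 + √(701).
m_α(x) = x^2 - 6x - 692

From α - 3 = √(701), squaring gives (α - 3)^2 = 701, i.e. α^2 - 6α + 9 = 701, so α^2 - 6α - 692 = 0. The discriminant of x^2 - 6x - 692 is (-6)^2 - 4·(-692) = 36 + 2768 = 2804, and 4·(701) is not a perfect square in Q since 701 is squarefree and ≠ 1. Hence x^2 - 6x - 692 is irreducible over Q and is the minimal polynomial of α.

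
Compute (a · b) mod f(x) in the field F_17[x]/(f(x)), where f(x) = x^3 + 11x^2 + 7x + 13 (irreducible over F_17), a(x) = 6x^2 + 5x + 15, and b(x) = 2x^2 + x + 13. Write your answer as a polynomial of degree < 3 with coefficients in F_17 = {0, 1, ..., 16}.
a · b ≡ 13x^2 + 5x + 3 (mod f(x))

Multiply in F_17[x]: a(x)·b(x) = (6x^2 + 5x + 15)·(2x^2 + x + 13) = 12x^4 + 16x^3 + 11x^2 + 12x + 8. This has degree ≥ 3, so divide by f(x) over F_17: 12x^4 + 16x^3 + 11x^2 + 12x + 8 = (12x + 3)·(x^3 + 11x^2 + 7x + 13) + (13x^2 + 5x + 3). Hence a·b ≡ 13x^2 + 5x + 3 (mod f). (F_17[x]/(f) is a field with 17^3 = 4913 elements since f is irreducible of degree 3.)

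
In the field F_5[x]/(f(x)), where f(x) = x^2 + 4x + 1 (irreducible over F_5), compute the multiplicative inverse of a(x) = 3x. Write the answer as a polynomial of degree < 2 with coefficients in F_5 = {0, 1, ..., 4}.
a(x)^(-1) ≡ 3x + 2 (mod f(x))

Since f is irreducible over F_5, F_5[x]/(f) is a field and a(x) ≠ 0 has an inverse. Apply the extended Euclidean algorithm to f(x) and a(x) in F_5[x]: f(x) = (2x + 3)·a(x) + (1). The last nonzero remainder is the constant 1 = gcd(f, a) in F_5. Back-substituting through the division chain expresses 1 = s(x)·a(x) + t(x)·f(x) with s(x) ≡ 3x + 2 (mod f), so a(x)^(-1) ≡ s(x) = 3x + 2 (mod f). Check: (3x)·(3x + 2) = 4x^2 + x ≡ 1 (mod x^2 + 4x + 1).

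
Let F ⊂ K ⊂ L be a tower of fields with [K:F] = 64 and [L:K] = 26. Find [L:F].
[L:F] = 1664

The tower law says that for any tower of field extensions F ⊂ K ⊂ L with finite degrees, [L:F] = [L:K] · [K:F]. Here this gives [L:F] = 26 · 64 = 1664.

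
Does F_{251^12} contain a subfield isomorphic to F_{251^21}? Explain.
No: F_{251^21} is not a subfield of F_{251^12}

F_{p^m} embeds in F_{p^n} iff m | n. Here 21 ∤ 12 (since 12 = 0·21 + 12 with remainder 12 ≠ 0), so F_{251^21} is not a subfield of F_{251^12}. Equivalently: if it were, the tower law would give 21 = [F_{251^21}:F_251] dividing [F_{251^12}:F_251] = 12, contradiction.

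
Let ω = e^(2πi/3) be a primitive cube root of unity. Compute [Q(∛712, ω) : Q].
[Q(∛712, ω) : Q] = 6

[Q(∛712):Q] = 3 (min poly x^3 - 712, irreducible since 712 is not a perfect cube). [Q(ω):Q] = 2 (min poly x^2 + x + 1). Since Q(∛712) ⊂ R and ω ∉ R, we have ω ∉ Q(∛712), so x^2 + x + 1 remains irreducible over Q(∛712) and [Q(∛712, ω) : Q(∛712)] = 2. By the tower law, [Q(∛712, ω) : Q] = 3 · 2 = 6. (In fact Q(∛712, ω) is the splitting field of x^3 - 712 over Q.)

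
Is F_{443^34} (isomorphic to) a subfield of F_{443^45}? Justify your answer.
No: F_{443^34} is not a subfield of F_{443^45}

F_{p^m} embeds in F_{p^n} iff m | n. Here 34 ∤ 45 (since 45 = 1·34 + 11 with remainder 11 ≠ 0), so F_{443^34} is not a subfield of F_{443^45}. Equivalently: if it were, the tower law would give 34 = [F_{443^34}:F_443] dividing [F_{443^45}:F_443] = 45, contradiction.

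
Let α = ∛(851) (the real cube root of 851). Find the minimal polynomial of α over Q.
m_α(x) = x^3 - 851

α satisfies α^3 = 851, so x^3 - 851 annihilates α. By the rational root test, a rational root p/q (in lowest terms) of x^3 - 851 would satisfy p^3 = 851 q^3, forcing q = 1 and p^3 = 851; but 851 is not a perfect cube, contradiction. A monic cubic over Q with no rational root is irreducible (any nontrivial factorization would include a linear factor). Hence x^3 - 851 is the minimal polynomial of α, and in particular [Q(α):Q] = 3.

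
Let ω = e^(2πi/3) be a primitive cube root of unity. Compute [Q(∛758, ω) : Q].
[Q(∛758, ω) : Q] = 6

[Q(∛758):Q] = 3 (min poly x^3 - 758, irreducible since 758 is not a perfect cube). [Q(ω):Q] = 2 (min poly x^2 + x + 1). Since Q(∛758) ⊂ R and ω ∉ R, we have ω ∉ Q(∛758), so x^2 + x + 1 remains irreducible over Q(∛758) and [Q(∛758, ω) : Q(∛758)] = 2. By the tower law, [Q(∛758, ω) : Q] = 3 · 2 = 6. (In fact Q(∛758, ω) is the splitting field of x^3 - 758 over Q.)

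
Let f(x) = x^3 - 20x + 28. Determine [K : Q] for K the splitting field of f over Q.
[K : Q] = 6

By the rational root test, any rational root of the monic integer polynomial f(x) = x^3 - 20x + 28 must be an integer dividing the constant term 28, i.e. one of ±{1, 2, 4, 7, 14, 28}. Evaluating: f(1) = 9, f(-1) = 47, f(2) = -4, f(-2) = 60, f(4) = 12, f(-4) = 44, f(7) = 231, f(-7) = -175, f(14) = 2492, f(-14) = -2436, f(28) = 21420, f(-28) = -21364; none is 0, so f has no rational root and is therefore irreducible over Q (a cubic with no linear factor over a field is irreducible). For an irreducible cubic, the Galois group is A_3 or S_3 according as the discriminant disc(f) = -4a^3 - 27b^2 = -4·(-20)^3 - 27·(28)^2 = 10832 is or is not a square in Q. Here disc(f) = 10832 is not a perfect square in Q, so the Galois group of f over Q is not contained in A_3 and must be all of S_3. The splitting field has degree |S_3| = 6 over Q, so [K : Q] = 6.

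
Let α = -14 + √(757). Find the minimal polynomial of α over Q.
m_α(x) = x^2 + 28x - 561

From α + 14 = √(757), squaring gives (α + 14)^2 = 757, i.e. α^2 + 28α + 196 = 757, so α^2 + 28α - 561 = 0. The discriminant of x^2 + 28x - 561 is (28)^2 - 4·(-561) = 784 + 2244 = 3028, and 4·(757) is not a perfect square in Q since 757 is squarefree and ≠ 1. Hence x^2 + 28x - 561 is irreducible over Q and is the minimal polynomial of α.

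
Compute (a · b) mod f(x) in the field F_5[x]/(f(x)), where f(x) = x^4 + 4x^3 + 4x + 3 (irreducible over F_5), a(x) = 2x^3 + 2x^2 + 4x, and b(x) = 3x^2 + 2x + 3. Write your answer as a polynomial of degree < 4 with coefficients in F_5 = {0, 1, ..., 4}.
a · b ≡ 3x^3 + 2 (mod f(x))

Multiply in F_5[x]: a(x)·b(x) = (2x^3 + 2x^2 + 4x)·(3x^2 + 2x + 3) = x^5 + 2x^3 + 4x^2 + 2x. This has degree ≥ 4, so divide by f(x) over F_5: x^5 + 2x^3 + 4x^2 + 2x = (x + 1)·(x^4 + 4x^3 + 4x + 3) + (3x^3 + 2). Hence a·b ≡ 3x^3 + 2 (mod f). (F_5[x]/(f) is a field with 5^4 = 625 elements since f is irreducible of degree 4.)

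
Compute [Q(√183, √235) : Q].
[Q(√183, √235) : Q] = 4

[Q(√183):Q] = 2 (min poly x^2 - 183, irreducible since 183 is squarefree > 1). For the top step, suppose √235 ∈ Q(√183), say √235 = c + d√183 with c, d ∈ Q. Squaring: 235 = c^2 + 183d^2 + 2cd√183. Since √183 ∉ Q this forces 2cd = 0. If d = 0 then √235 = c ∈ Q, contradicting 235 squarefree > 1. If c = 0 then 235 = 183d^2, so 183·235 = (183d)^2 is a perfect square in Q — but 183·235 = 43005 is not a perfect square (since 183 and 235 are distinct squarefree integers). Contradiction. Hence √235 ∉ Q(√183), so x^2 - 235 stays irreducible over Q(√183) and [Q(√183, √235) : Q(√183)] = 2. By the tower law, [Q(√183, √235) : Q] = 2 · 2 = 4.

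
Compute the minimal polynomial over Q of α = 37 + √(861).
m_α(x) = x^2 - 74x + 508

From α - 37 = √(861), squaring gives (α - 37)^2 = 861, i.e. α^2 - 74α + 1369 = 861, so α^2 - 74α + 508 = 0. The discriminant of x^2 - 74x + 508 is (-74)^2 - 4·(508) = 5476 - 2032 = 3444, and 4·(861) is not a perfect square in Q since 861 is squarefree and ≠ 1. Hence x^2 - 74x + 508 is irreducible over Q and is the minimal polynomial of α.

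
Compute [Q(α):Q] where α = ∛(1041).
[Q(α):Q] = 3

The minimal polynomial of α is x^3 - 1041, irreducible over Q since 1041 is not a perfect cube (so x^3 - 1041 has no rational root). Hence [Q(α):Q] = deg(m_α) = 3.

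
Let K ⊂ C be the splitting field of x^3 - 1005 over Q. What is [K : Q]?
[K : Q] = 6

The roots of x^3 - 1005 are ∛1005, ω∛1005, ω^2∛1005 where ω = e^(2πi/3) is a primitive cube root of unity, so K = Q(∛1005, ω). Now [Q(∛1005):Q] = 3 (since 1005 is not a perfect cube, x^3 - 1005 is irreducible) and [Q(ω):Q] = 2. Both 2 and 3 divide [K:Q], and [K:Q] ≤ 3·2 = 6, so [K:Q] = 6. (Equivalently: Q(∛1005) ⊂ R but ω ∉ R, so [K : Q(∛1005)] = 2.)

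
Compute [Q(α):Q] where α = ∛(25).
[Q(α):Q] = 3

The minimal polynomial of α is x^3 - 25, irreducible over Q since 25 is not a perfect cube (so x^3 - 25 has no rational root). Hence [Q(α):Q] = deg(m_α) = 3.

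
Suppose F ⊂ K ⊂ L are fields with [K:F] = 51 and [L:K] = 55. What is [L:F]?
[L:F] = 2805

The tower law says that for any tower of field extensions F ⊂ K ⊂ L with finite degrees, [L:F] = [L:K] · [K:F]. Here this gives [L:F] = 55 · 51 = 2805.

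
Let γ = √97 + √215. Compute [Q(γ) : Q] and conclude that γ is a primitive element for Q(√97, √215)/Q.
[Q(γ) : Q] = 4 (equivalently, Q(γ) = Q(√97, √215))

Obviously Q(γ) ⊆ Q(√97, √215), and [Q(√97, √215):Q] = 4 (since 97, 215 are distinct squarefree integers > 1 with 20855 not a perfect square). To show equality we compute the minimal polynomial of γ. From γ = √97 + √215: γ^2 = 97 + 2√(20855) + 215 = 312 + 2√(20855), so γ^2 - 312 = 2√(20855); squaring, (γ^2 - 312)^2 = 4·20855, i.e. γ^4 - 624γ^2 + 97344 - 83420 = 0, i.e. γ^4 - 624γ^2 + 13924 = 0. So γ is a root of x^4 - 624x^2 + 13924. This polynomial is irreducible over Q: it has no rational root (each ±√97 ± √215 is irrational), and any factorization into two quadratics over Q would force √(20855) ∈ Q (pairing opposite roots) or √97, √215 ∈ Q (other pairings), all impossible. Hence [Q(γ):Q] = 4 = [Q(√97, √215):Q], so Q(γ) = Q(√97, √215).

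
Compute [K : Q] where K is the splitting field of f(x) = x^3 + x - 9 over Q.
[K : Q] = 6

By the rational root test, any rational root of the monic integer polynomial f(x) = x^3 + x - 9 must be an integer dividing the constant term -9, i.e. one of ±{1, 3, 9}. Evaluating: f(1) = -7, f(-1) = -11, f(3) = 21, f(-3) = -39, f(9) = 729, f(-9) = -747; none is 0, so f has no rational root and is therefore irreducible over Q (a cubic with no linear factor over a field is irreducible). For an irreducible cubic, the Galois group is A_3 or S_3 according as the discriminant disc(f) = -4a^3 - 27b^2 = -4·(1)^3 - 27·(-9)^2 = -2191 is or is not a square in Q. Here disc(f) = -2191 is not a perfect square in Q, so the Galois group of f over Q is not contained in A_3 and must be all of S_3. The splitting field has degree |S_3| = 6 over Q, so [K : Q] = 6.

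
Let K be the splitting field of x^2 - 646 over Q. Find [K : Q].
[K : Q] = 2

f(x) = x^2 - 646 factors as (x - √646)(x + √646). The splitting field is K = Q(√646). Since 646 is squarefree and > 1, it is not a perfect square, so x^2 - 646 is irreducible over Q and [Q(√646) : Q] = 2. Hence [K : Q] = 2.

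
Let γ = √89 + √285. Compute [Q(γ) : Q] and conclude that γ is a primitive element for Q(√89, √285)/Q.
[Q(γ) : Q] = 4 (equivalently, Q(γ) = Q(√89, √285))

Obviously Q(γ) ⊆ Q(√89, √285), and [Q(√89, √285):Q] = 4 (since 89, 285 are distinct squarefree integers > 1 with 25365 not a perfect square). To show equality we compute the minimal polynomial of γ. From γ = √89 + √285: γ^2 = 89 + 2√(25365) + 285 = 374 + 2√(25365), so γ^2 - 374 = 2√(25365); squaring, (γ^2 - 374)^2 = 4·25365, i.e. γ^4 - 748γ^2 + 139876 - 101460 = 0, i.e. γ^4 - 748γ^2 + 38416 = 0. So γ is a root of x^4 - 748x^2 + 38416. This polynomial is irreducible over Q: it has no rational root (each ±√89 ± √285 is irrational), and any factorization into two quadratics over Q would force √(25365) ∈ Q (pairing opposite roots) or √89, √285 ∈ Q (other pairings), all impossible. Hence [Q(γ):Q] = 4 = [Q(√89, √285):Q], so Q(γ) = Q(√89, √285).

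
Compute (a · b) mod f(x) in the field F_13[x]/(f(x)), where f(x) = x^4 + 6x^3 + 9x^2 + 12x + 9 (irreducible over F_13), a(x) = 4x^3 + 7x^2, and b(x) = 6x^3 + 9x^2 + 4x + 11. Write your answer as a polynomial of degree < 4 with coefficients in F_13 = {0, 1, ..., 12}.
a · b ≡ 7x^3 + 12x^2 + 8x + 9 (mod f(x))

Multiply in F_13[x]: a(x)·b(x) = (4x^3 + 7x^2)·(6x^3 + 9x^2 + 4x + 11) = 11x^6 + x^4 + 7x^3 + 12x^2. This has degree ≥ 4, so divide by f(x) over F_13: 11x^6 + x^4 + 7x^3 + 12x^2 = (11x^2 + 12x + 12)·(x^4 + 6x^3 + 9x^2 + 12x + 9) + (7x^3 + 12x^2 + 8x + 9). Hence a·b ≡ 7x^3 + 12x^2 + 8x + 9 (mod f). (F_13[x]/(f) is a field with 13^4 = 28561 elements since f is irreducible of degree 4.)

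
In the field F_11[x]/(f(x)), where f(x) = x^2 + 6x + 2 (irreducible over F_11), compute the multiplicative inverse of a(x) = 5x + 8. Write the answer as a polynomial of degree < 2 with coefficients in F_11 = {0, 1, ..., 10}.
a(x)^(-1) ≡ x (mod f(x))

Since f is irreducible over F_11, F_11[x]/(f) is a field and a(x) ≠ 0 has an inverse. Apply the extended Euclidean algorithm to f(x) and a(x) in F_11[x]: f(x) = (9x)·a(x) + (2). The last nonzero remainder is the constant 2 = gcd(f, a) in F_11. Back-substituting through the division chain expresses 2 = s(x)·a(x) + t(x)·f(x) with s(x) ≡ 2x (mod f), so (2x)·a(x) ≡ 2 (mod f). Multiplying by 2^(-1) ≡ 6 in F_11 gives a(x)^(-1) ≡ 6·(2x) ≡ x (mod f). Check: (5x + 8)·(x) = 5x^2 + 8x ≡ 1 (mod x^2 + 6x + 2).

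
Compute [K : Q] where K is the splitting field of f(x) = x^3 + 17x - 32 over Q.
[K : Q] = 6

By the rational root test, any rational root of the monic integer polynomial f(x) = x^3 + 17x - 32 must be an integer dividing the constant term -32, i.e. one of ±{1, 2, 4, 8, 16, 32}. Evaluating: f(1) = -14, f(-1) = -50, f(2) = 10, f(-2) = -74, f(4) = 100, f(-4) = -164, f(8) = 616, f(-8) = -680, f(16) = 4336, f(-16) = -4400, f(32) = 33280, f(-32) = -33344; none is 0, so f has no rational root and is therefore irreducible over Q (a cubic with no linear factor over a field is irreducible). For an irreducible cubic, the Galois group is A_3 or S_3 according as the discriminant disc(f) = -4a^3 - 27b^2 = -4·(17)^3 - 27·(-32)^2 = -47300 is or is not a square in Q. Here disc(f) = -47300 is not a perfect square in Q, so the Galois group of f over Q is not contained in A_3 and must be all of S_3. The splitting field has degree |S_3| = 6 over Q, so [K : Q] = 6.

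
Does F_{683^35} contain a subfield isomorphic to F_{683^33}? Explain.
No: F_{683^33} is not a subfield of F_{683^35}

F_{p^m} embeds in F_{p^n} iff m | n. Here 33 ∤ 35 (since 35 = 1·33 + 2 with remainder 2 ≠ 0), so F_{683^33} is not a subfield of F_{683^35}. Equivalently: if it were, the tower law would give 33 = [F_{683^33}:F_683] dividing [F_{683^35}:F_683] = 35, contradiction.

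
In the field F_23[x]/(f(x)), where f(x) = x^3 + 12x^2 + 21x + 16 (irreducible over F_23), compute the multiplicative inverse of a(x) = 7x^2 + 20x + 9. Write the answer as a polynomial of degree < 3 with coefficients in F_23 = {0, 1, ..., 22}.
a(x)^(-1) ≡ 18x^2 + x + 9 (mod f(x))

Since f is irreducible over F_23, F_23[x]/(f) is a field and a(x) ≠ 0 has an inverse. Apply the extended Euclidean algorithm to f(x) and a(x) in F_23[x]: f(x) = (10x + 6)·a(x) + (18x + 8);  a(x) = (17x + 14)·(18x + 8) + (12). The last nonzero remainder is the constant 12 = gcd(f, a) in F_23. Back-substituting through the division chain expresses 12 = s(x)·a(x) + t(x)·f(x) with s(x) ≡ 9x^2 + 12x + 16 (mod f), so (9x^2 + 12x + 16)·a(x) ≡ 12 (mod f). Multiplying by 12^(-1) ≡ 2 in F_23 gives a(x)^(-1) ≡ 2·(9x^2 + 12x + 16) ≡ 18x^2 + x + 9 (mod f). Check: (7x^2 + 20x + 9)·(18x^2 + x + 9) = 11x^4 + 22x^3 + 15x^2 + 5x + 12 ≡ 1 (mod x^3 + 12x^2 + 21x + 16).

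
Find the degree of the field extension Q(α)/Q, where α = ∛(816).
[Q(α):Q] = 3

The minimal polynomial of α is x^3 - 816, irreducible over Q since 816 is not a perfect cube (so x^3 - 816 has no rational root). Hence [Q(α):Q] = deg(m_α) = 3.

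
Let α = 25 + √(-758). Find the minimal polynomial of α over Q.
m_α(x) = x^2 - 50x + 1383

From α - 25 = √(-758), squaring gives (α - 25)^2 = -758, i.e. α^2 - 50α + 625 = -758, so α^2 - 50α + 1383 = 0. The discriminant of x^2 - 50x + 1383 is (-50)^2 - 4·(1383) = 2500 - 5532 = -3032, and 4·(-758) is not a perfect square in Q since -758 is squarefree and ≠ 1. Hence x^2 - 50x + 1383 is irreducible over Q and is the minimal polynomial of α.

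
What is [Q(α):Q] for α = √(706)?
[Q(α):Q] = 2

[Q(α):Q] equals the degree of the minimal polynomial of α. Here α^2 = 706 and x^2 - 706 is irreducible (d = 706 is squarefree, ≠ 1, hence not a square), so deg(m_α) = 2. Thus [Q(α):Q] = 2.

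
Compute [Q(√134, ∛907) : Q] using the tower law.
[Q(√134, ∛907) : Q] = 6

Let L = Q(√134, ∛907). Since Q(√134) ⊂ L and [Q(√134):Q] = 2, the tower law gives 2 | [L:Q]. Likewise Q(∛907) ⊂ L with [Q(∛907):Q] = 3 (because 907 is not a perfect cube), so 3 | [L:Q]. As gcd(2,3) = 1, [L:Q] is divisible by 6. Conversely L is generated over Q by √134 and ∛907, so [L:Q] ≤ 2·3 = 6. Therefore [Q(√134, ∛907) : Q] = 6.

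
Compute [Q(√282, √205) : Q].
[Q(√282, √205) : Q] = 4

[Q(√282):Q] = 2 (min poly x^2 - 282, irreducible since 282 is squarefree > 1). For the top step, suppose √205 ∈ Q(√282), say √205 = c + d√282 with c, d ∈ Q. Squaring: 205 = c^2 + 282d^2 + 2cd√282. Since √282 ∉ Q this forces 2cd = 0. If d = 0 then √205 = c ∈ Q, contradicting 205 squarefree > 1. If c = 0 then 205 = 282d^2, so 282·205 = (282d)^2 is a perfect square in Q — but 282·205 = 57810 is not a perfect square (since 282 and 205 are distinct squarefree integers). Contradiction. Hence √205 ∉ Q(√282), so x^2 - 205 stays irreducible over Q(√282) and [Q(√282, √205) : Q(√282)] = 2. By the tower law, [Q(√282, √205) : Q] = 2 · 2 = 4.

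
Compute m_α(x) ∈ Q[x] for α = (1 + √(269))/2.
m_α(x) = x^2 - x - 67

From 2α - 1 = √(269), squaring gives (2α - 1)^2 = 269, i.e. 4α^2 - 4α + 1 = 269, so α^2 - α + (1 - 269)/4 = 0. Since 269 ≡ 1 (mod 4), (1 - 269)/4 = -67 ∈ Z. The polynomial x^2 - x - 67 has discriminant 1 - 4·(-67) = 269, which is not a perfect square in Q (d = 269 is squarefree and ≠ 1), so x^2 - x - 67 is irreducible over Q. It is the minimal polynomial of α.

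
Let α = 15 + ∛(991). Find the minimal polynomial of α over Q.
m_α(x) = x^3 - 45x^2 + 675x - 4366

Set β = α - 15 = ∛(991), so β^3 = 991. Then (α - 15)^3 - 991 = 0, i.e. α is a root of g(x) = (x - 15)^3 - 991 = x^3 - 45x^2 + 675x - 4366. Since g(x) = h(x - 15) where h(x) = x^3 - 991, and h is irreducible over Q (because 991 is not a perfect cube, so h has no rational root, and a monic cubic with no rational root is irreducible), g is also irreducible (irreducibility is preserved under the substitution x → x - 15). Hence m_α(x) = x^3 - 45x^2 + 675x - 4366.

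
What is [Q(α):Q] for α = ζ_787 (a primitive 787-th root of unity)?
[Q(α):Q] = 786

The minimal polynomial of ζ_787 over Q is the 787-th cyclotomic polynomial Φ_787(x), which is irreducible over Q and has degree φ(787) = 786. Hence [Q(α):Q] = φ(787) = 786.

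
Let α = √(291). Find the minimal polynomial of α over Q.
m_α(x) = x^2 - 291

α satisfies α^2 - 291 = 0, so x^2 - 291 annihilates α. Since d = 291 is squarefree and ≠ 1, it is not a perfect square in Q, so x^2 - 291 has no rational root and is therefore irreducible over Q (a degree-2 polynomial over a field is irreducible iff it has no root). Hence m_α(x) = x^2 - 291.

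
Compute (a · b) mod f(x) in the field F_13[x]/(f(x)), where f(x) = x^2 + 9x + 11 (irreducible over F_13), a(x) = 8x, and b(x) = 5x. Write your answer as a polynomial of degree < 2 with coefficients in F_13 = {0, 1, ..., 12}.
a · b ≡ 4x + 2 (mod f(x))

Multiply in F_13[x]: a(x)·b(x) = (8x)·(5x) = x^2. This has degree ≥ 2, so divide by f(x) over F_13: x^2 = (1)·(x^2 + 9x + 11) + (4x + 2). Hence a·b ≡ 4x + 2 (mod f). (F_13[x]/(f) is a field with 13^2 = 169 elements since f is irreducible of degree 2.)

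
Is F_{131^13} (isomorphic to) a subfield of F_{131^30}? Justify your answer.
No: F_{131^13} is not a subfield of F_{131^30}

F_{p^m} embeds in F_{p^n} iff m | n. Here 13 ∤ 30 (since 30 = 2·13 + 4 with remainder 4 ≠ 0), so F_{131^13} is not a subfield of F_{131^30}. Equivalently: if it were, the tower law would give 13 = [F_{131^13}:F_131] dividing [F_{131^30}:F_131] = 30, contradiction.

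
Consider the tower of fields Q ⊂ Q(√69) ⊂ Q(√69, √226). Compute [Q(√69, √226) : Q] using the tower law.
[Q(√69, √226) : Q] = 4

[Q(√69):Q] = 2 (min poly x^2 - 69, irreducible since 69 is squarefree > 1). For the top step, suppose √226 ∈ Q(√69), say √226 = c + d√69 with c, d ∈ Q. Squaring: 226 = c^2 + 69d^2 + 2cd√69. Since √69 ∉ Q this forces 2cd = 0. If d = 0 then √226 = c ∈ Q, contradicting 226 squarefree > 1. If c = 0 then 226 = 69d^2, so 69·226 = (69d)^2 is a perfect square in Q — but 69·226 = 15594 is not a perfect square (since 69 and 226 are distinct squarefree integers). Contradiction. Hence √226 ∉ Q(√69), so x^2 - 226 stays irreducible over Q(√69) and [Q(√69, √226) : Q(√69)] = 2. By the tower law, [Q(√69, √226) : Q] = 2 · 2 = 4.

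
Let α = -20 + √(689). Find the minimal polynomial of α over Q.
m_α(x) = x^2 + 40x - 289

From α + 20 = √(689), squaring gives (α + 20)^2 = 689, i.e. α^2 + 40α + 400 = 689, so α^2 + 40α - 289 = 0. The discriminant of x^2 + 40x - 289 is (40)^2 - 4·(-289) = 1600 + 1156 = 2756, and 4·(689) is not a perfect square in Q since 689 is squarefree and ≠ 1. Hence x^2 + 40x - 289 is irreducible over Q and is the minimal polynomial of α.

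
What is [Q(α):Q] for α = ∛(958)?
[Q(α):Q] = 3

The minimal polynomial of α is x^3 - 958, irreducible over Q since 958 is not a perfect cube (so x^3 - 958 has no rational root). Hence [Q(α):Q] = deg(m_α) = 3.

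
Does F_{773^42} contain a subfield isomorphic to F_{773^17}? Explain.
No: F_{773^17} is not a subfield of F_{773^42}

F_{p^m} embeds in F_{p^n} iff m | n. Here 17 ∤ 42 (since 42 = 2·17 + 8 with remainder 8 ≠ 0), so F_{773^17} is not a subfield of F_{773^42}. Equivalently: if it were, the tower law would give 17 = [F_{773^17}:F_773] dividing [F_{773^42}:F_773] = 42, contradiction.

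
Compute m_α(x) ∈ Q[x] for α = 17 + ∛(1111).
m_α(x) = x^3 - 51x^2 + 867x - 6024

Set β = α - 17 = ∛(1111), so β^3 = 1111. Then (α - 17)^3 - 1111 = 0, i.e. α is a root of g(x) = (x - 17)^3 - 1111 = x^3 - 51x^2 + 867x - 6024. Since g(x) = h(x - 17) where h(x) = x^3 - 1111, and h is irreducible over Q (because 1111 is not a perfect cube, so h has no rational root, and a monic cubic with no rational root is irreducible), g is also irreducible (irreducibility is preserved under the substitution x → x - 17). Hence m_α(x) = x^3 - 51x^2 + 867x - 6024.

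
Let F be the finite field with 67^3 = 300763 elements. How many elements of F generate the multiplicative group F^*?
There are φ(300762) = 75600 primitive elements

F_q^* is cyclic of order q - 1 = 300762. A cyclic group of order m has exactly φ(m) generators. Here m = 300762 = 2 · 3^2 · 7^2 · 11 · 31, so the number of primitive elements is φ(300762) = 75600.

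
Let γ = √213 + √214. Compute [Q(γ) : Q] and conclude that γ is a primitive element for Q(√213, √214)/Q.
[Q(γ) : Q] = 4 (equivalently, Q(γ) = Q(√213, √214))

Obviously Q(γ) ⊆ Q(√213, √214), and [Q(√213, √214):Q] = 4 (since 213, 214 are distinct squarefree integers > 1 with 45582 not a perfect square). To show equality we compute the minimal polynomial of γ. From γ = √213 + √214: γ^2 = 213 + 2√(45582) + 214 = 427 + 2√(45582), so γ^2 - 427 = 2√(45582); squaring, (γ^2 - 427)^2 = 4·45582, i.e. γ^4 - 854γ^2 + 182329 - 182328 = 0, i.e. γ^4 - 854γ^2 + 1 = 0. So γ is a root of x^4 - 854x^2 + 1. This polynomial is irreducible over Q: it has no rational root (each ±√213 ± √214 is irrational), and any factorization into two quadratics over Q would force √(45582) ∈ Q (pairing opposite roots) or √213, √214 ∈ Q (other pairings), all impossible. Hence [Q(γ):Q] = 4 = [Q(√213, √214):Q], so Q(γ) = Q(√213, √214).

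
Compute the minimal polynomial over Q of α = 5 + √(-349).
m_α(x) = x^2 - 10x + 374

From α - 5 = √(-349), squaring gives (α - 5)^2 = -349, i.e. α^2 - 10α + 25 = -349, so α^2 - 10α + 374 = 0. The discriminant of x^2 - 10x + 374 is (-10)^2 - 4·(374) = 100 - 1496 = -1396, and 4·(-349) is not a perfect square in Q since -349 is squarefree and ≠ 1. Hence x^2 - 10x + 374 is irreducible over Q and is the minimal polynomial of α.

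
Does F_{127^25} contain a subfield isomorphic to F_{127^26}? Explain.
No: F_{127^26} is not a subfield of F_{127^25}

F_{p^m} embeds in F_{p^n} iff m | n. Here 26 ∤ 25 (since 25 = 0·26 + 25 with remainder 25 ≠ 0), so F_{127^26} is not a subfield of F_{127^25}. Equivalently: if it were, the tower law would give 26 = [F_{127^26}:F_127] dividing [F_{127^25}:F_127] = 25, contradiction.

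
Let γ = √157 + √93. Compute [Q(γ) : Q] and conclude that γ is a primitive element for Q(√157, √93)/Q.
[Q(γ) : Q] = 4 (equivalently, Q(γ) = Q(√157, √93))

Obviously Q(γ) ⊆ Q(√157, √93), and [Q(√157, √93):Q] = 4 (since 157, 93 are distinct squarefree integers > 1 with 14601 not a perfect square). To show equality we compute the minimal polynomial of γ. From γ = √157 + √93: γ^2 = 157 + 2√(14601) + 93 = 250 + 2√(14601), so γ^2 - 250 = 2√(14601); squaring, (γ^2 - 250)^2 = 4·14601, i.e. γ^4 - 500γ^2 + 62500 - 58404 = 0, i.e. γ^4 - 500γ^2 + 4096 = 0. So γ is a root of x^4 - 500x^2 + 4096. This polynomial is irreducible over Q: it has no rational root (each ±√157 ± √93 is irrational), and any factorization into two quadratics over Q would force √(14601) ∈ Q (pairing opposite roots) or √157, √93 ∈ Q (other pairings), all impossible. Hence [Q(γ):Q] = 4 = [Q(√157, √93):Q], so Q(γ) = Q(√157, √93).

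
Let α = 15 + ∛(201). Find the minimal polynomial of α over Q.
m_α(x) = x^3 - 45x^2 + 675x - 3576

Set β = α - 15 = ∛(201), so β^3 = 201. Then (α - 15)^3 - 201 = 0, i.e. α is a root of g(x) = (x - 15)^3 - 201 = x^3 - 45x^2 + 675x - 3576. Since g(x) = h(x - 15) where h(x) = x^3 - 201, and h is irreducible over Q (because 201 is not a perfect cube, so h has no rational root, and a monic cubic with no rational root is irreducible), g is also irreducible (irreducibility is preserved under the substitution x → x - 15). Hence m_α(x) = x^3 - 45x^2 + 675x - 3576.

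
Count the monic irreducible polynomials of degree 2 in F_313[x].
There are 48828 monic irreducible polynomials of degree 2 over F_313

Each element of F_{313^2} that lies in no proper subfield is a root of exactly one monic irreducible of degree 2 over F_313, and each such polynomial has 2 distinct roots in F_{313^2}. By Möbius inversion the count is N_313(2) = (1/2) Σ_{d|2} μ(2/d) · 313^d = (1/2)(μ(2)·313^1 + μ(1)·313^2) = 97656/2 = 48828.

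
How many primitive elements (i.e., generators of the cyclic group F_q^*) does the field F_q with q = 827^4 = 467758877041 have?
There are φ(467758877040) = 92783370240 primitive elements

F_q^* is cyclic of order q - 1 = 467758877040. A cyclic group of order m has exactly φ(m) generators. Here m = 467758877040 = 2^4 · 3^2 · 5 · 7 · 13 · 23 · 59 · 5261, so the number of primitive elements is φ(467758877040) = 92783370240.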